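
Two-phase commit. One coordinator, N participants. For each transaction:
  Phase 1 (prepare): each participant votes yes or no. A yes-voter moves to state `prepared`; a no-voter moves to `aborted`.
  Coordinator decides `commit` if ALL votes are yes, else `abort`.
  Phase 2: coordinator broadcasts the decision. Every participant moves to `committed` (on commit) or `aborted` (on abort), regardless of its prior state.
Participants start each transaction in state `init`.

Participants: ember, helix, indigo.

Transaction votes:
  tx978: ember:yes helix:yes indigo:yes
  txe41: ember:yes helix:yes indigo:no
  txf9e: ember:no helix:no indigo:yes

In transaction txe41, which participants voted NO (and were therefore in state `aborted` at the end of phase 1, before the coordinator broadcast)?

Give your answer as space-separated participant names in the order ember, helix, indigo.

Answer: indigo

Derivation:
Txn txe41 phase 1: ember yes -> prepared; helix yes -> prepared; indigo no -> aborted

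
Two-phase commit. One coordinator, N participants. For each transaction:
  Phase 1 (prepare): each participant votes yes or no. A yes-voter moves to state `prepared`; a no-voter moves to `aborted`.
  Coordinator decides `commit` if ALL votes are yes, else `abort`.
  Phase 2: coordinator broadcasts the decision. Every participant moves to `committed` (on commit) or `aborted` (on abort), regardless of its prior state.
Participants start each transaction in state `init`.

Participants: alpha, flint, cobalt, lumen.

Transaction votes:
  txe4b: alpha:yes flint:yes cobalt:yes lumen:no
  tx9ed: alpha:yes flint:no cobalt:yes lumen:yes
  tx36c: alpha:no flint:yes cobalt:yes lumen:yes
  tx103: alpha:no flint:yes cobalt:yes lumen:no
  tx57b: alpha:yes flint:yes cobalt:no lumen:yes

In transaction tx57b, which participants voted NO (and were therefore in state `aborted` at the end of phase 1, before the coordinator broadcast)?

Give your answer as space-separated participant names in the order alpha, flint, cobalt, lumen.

Answer: cobalt

Derivation:
Txn tx57b phase 1: alpha yes -> prepared; flint yes -> prepared; cobalt no -> aborted; lumen yes -> prepared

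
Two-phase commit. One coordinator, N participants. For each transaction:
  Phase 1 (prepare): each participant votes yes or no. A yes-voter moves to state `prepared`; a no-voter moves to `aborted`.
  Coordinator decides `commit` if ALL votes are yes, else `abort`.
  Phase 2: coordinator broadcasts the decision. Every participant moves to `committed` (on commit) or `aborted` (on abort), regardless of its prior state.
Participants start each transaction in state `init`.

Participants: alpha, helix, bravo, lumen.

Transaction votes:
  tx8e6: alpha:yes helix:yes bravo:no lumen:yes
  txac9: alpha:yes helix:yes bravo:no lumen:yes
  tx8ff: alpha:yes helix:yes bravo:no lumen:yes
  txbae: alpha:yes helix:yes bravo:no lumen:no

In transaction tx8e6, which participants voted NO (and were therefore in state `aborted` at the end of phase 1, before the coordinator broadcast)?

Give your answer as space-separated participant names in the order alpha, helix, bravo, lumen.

Txn tx8e6 phase 1: alpha yes -> prepared; helix yes -> prepared; bravo no -> aborted; lumen yes -> prepared

Answer: bravo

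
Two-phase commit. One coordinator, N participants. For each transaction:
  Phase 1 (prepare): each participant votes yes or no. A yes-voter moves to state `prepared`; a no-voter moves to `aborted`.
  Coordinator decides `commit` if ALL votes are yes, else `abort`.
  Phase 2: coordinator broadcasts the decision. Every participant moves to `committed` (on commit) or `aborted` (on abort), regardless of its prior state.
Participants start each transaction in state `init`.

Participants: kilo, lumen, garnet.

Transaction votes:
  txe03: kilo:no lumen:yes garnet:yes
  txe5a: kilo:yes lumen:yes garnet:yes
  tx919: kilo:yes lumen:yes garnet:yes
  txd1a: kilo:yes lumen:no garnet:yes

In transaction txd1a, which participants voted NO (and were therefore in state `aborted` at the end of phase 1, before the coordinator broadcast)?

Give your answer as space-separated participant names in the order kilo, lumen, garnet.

Txn txd1a phase 1: kilo yes -> prepared; lumen no -> aborted; garnet yes -> prepared

Answer: lumen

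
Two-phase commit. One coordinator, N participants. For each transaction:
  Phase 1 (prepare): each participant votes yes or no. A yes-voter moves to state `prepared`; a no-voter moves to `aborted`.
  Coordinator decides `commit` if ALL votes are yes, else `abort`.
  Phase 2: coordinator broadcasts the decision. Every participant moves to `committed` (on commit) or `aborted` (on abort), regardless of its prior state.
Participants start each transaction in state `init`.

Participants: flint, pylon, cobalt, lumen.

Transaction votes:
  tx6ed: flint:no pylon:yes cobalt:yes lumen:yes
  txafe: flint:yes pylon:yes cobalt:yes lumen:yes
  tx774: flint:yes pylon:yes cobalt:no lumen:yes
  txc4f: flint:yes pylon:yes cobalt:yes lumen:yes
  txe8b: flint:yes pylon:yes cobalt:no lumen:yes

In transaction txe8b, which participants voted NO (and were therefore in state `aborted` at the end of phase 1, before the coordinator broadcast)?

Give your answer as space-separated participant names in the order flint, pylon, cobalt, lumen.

Answer: cobalt

Derivation:
Txn txe8b phase 1: flint yes -> prepared; pylon yes -> prepared; cobalt no -> aborted; lumen yes -> prepared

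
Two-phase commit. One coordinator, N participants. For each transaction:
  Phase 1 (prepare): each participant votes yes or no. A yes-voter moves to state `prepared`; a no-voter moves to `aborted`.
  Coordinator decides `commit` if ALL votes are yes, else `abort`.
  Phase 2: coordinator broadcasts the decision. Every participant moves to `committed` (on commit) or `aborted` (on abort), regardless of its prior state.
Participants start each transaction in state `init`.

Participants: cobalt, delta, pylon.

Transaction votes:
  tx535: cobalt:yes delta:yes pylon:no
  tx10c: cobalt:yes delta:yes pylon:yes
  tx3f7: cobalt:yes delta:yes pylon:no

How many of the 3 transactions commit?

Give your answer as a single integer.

tx535: no from pylon -> abort (commits=0)
tx10c: all yes -> commit (commits=1)
tx3f7: no from pylon -> abort (commits=1)

Answer: 1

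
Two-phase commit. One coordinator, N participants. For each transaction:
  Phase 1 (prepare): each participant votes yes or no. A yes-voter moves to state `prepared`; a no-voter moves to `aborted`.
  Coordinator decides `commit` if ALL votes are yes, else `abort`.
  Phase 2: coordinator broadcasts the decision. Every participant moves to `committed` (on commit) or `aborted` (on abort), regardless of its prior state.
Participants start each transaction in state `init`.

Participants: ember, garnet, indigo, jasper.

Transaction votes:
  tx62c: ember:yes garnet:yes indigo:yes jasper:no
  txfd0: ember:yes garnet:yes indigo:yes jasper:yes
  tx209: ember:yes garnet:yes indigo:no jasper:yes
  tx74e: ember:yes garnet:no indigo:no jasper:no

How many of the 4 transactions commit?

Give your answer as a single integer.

Answer: 1

Derivation:
tx62c: no from jasper -> abort (commits=0)
txfd0: all yes -> commit (commits=1)
tx209: no from indigo -> abort (commits=1)
tx74e: no from garnet, indigo, jasper -> abort (commits=1)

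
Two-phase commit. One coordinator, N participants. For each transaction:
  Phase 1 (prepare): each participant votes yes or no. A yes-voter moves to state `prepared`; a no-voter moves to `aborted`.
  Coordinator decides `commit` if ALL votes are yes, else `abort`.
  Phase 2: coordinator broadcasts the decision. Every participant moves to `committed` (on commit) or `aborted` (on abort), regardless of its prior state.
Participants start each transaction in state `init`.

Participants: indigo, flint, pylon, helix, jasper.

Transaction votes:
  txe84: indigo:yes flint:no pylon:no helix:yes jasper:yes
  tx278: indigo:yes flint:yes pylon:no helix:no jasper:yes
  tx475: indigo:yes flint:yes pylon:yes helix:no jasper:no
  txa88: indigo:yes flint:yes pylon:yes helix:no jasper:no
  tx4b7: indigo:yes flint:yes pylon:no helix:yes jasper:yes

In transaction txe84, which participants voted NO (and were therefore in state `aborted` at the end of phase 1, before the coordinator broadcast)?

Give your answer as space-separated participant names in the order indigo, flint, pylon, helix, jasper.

Txn txe84 phase 1: indigo yes -> prepared; flint no -> aborted; pylon no -> aborted; helix yes -> prepared; jasper yes -> prepared

Answer: flint pylon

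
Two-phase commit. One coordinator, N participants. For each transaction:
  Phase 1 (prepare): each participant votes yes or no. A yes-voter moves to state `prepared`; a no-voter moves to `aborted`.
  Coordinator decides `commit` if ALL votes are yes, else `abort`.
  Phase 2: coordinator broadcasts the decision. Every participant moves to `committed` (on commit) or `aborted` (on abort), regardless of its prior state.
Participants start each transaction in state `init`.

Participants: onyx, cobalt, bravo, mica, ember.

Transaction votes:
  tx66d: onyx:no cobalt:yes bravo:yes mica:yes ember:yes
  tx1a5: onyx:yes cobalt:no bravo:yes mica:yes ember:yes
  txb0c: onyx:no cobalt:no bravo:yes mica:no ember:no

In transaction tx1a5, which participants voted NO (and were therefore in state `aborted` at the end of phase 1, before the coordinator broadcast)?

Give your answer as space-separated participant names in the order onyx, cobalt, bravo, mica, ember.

Txn tx1a5 phase 1: onyx yes -> prepared; cobalt no -> aborted; bravo yes -> prepared; mica yes -> prepared; ember yes -> prepared

Answer: cobalt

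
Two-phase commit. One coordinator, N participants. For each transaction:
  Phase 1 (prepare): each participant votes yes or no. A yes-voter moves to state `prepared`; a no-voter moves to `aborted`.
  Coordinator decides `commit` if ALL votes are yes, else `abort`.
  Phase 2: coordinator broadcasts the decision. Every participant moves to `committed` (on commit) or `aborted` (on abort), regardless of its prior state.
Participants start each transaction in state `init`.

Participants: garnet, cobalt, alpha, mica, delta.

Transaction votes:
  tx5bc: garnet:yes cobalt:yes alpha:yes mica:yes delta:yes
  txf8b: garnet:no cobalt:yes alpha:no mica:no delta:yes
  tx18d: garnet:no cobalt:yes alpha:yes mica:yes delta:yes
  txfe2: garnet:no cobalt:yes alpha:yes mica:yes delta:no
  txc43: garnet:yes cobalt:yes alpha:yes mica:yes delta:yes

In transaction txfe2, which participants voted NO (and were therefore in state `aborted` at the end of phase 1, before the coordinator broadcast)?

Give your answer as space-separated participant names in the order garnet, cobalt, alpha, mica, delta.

Answer: garnet delta

Derivation:
Txn txfe2 phase 1: garnet no -> aborted; cobalt yes -> prepared; alpha yes -> prepared; mica yes -> prepared; delta no -> aborted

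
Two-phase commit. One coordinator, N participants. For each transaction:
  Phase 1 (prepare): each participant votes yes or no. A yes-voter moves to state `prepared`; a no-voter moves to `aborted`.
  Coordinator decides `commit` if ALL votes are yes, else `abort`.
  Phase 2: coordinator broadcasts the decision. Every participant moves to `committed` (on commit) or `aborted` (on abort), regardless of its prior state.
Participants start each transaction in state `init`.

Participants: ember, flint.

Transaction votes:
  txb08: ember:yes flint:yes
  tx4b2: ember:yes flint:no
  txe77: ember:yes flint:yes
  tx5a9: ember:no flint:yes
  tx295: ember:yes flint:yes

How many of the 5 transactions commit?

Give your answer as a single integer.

Answer: 3

Derivation:
txb08: all yes -> commit (commits=1)
tx4b2: no from flint -> abort (commits=1)
txe77: all yes -> commit (commits=2)
tx5a9: no from ember -> abort (commits=2)
tx295: all yes -> commit (commits=3)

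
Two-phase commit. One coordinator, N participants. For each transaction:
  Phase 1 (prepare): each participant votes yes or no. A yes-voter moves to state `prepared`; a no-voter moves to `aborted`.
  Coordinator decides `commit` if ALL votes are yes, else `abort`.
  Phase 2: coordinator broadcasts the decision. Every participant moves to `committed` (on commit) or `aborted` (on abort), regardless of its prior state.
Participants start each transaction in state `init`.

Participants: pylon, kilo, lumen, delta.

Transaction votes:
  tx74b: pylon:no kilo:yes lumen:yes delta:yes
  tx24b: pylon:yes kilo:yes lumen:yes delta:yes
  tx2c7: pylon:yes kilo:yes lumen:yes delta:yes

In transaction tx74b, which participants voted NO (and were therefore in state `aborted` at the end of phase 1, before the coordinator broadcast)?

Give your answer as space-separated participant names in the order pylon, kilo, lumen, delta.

Txn tx74b phase 1: pylon no -> aborted; kilo yes -> prepared; lumen yes -> prepared; delta yes -> prepared

Answer: pylon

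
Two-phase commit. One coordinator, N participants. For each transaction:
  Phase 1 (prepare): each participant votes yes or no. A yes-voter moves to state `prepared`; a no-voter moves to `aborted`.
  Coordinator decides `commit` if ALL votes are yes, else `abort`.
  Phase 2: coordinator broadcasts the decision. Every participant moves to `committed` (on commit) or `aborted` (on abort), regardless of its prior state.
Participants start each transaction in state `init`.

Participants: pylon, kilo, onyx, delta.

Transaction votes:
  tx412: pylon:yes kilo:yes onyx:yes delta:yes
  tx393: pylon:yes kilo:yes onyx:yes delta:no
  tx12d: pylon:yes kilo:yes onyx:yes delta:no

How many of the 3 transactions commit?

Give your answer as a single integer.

tx412: all yes -> commit (commits=1)
tx393: no from delta -> abort (commits=1)
tx12d: no from delta -> abort (commits=1)

Answer: 1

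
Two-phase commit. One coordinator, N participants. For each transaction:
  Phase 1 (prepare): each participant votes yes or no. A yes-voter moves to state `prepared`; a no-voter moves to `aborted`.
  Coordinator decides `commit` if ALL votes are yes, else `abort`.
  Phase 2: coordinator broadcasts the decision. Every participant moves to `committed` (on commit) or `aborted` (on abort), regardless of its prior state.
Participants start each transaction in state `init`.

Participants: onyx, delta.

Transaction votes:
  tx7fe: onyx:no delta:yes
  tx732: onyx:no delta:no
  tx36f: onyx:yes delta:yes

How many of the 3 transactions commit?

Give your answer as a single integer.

Answer: 1

Derivation:
tx7fe: no from onyx -> abort (commits=0)
tx732: no from onyx, delta -> abort (commits=0)
tx36f: all yes -> commit (commits=1)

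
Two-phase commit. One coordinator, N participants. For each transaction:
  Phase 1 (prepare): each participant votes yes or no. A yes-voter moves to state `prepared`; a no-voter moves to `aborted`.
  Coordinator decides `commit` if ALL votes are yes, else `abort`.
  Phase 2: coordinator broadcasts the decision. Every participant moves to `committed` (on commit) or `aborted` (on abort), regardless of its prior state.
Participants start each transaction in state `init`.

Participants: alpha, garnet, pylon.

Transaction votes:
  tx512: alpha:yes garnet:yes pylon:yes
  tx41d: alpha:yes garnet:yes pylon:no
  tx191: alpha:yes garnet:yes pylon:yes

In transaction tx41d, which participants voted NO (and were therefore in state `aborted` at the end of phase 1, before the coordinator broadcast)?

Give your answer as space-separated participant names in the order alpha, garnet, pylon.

Answer: pylon

Derivation:
Txn tx41d phase 1: alpha yes -> prepared; garnet yes -> prepared; pylon no -> aborted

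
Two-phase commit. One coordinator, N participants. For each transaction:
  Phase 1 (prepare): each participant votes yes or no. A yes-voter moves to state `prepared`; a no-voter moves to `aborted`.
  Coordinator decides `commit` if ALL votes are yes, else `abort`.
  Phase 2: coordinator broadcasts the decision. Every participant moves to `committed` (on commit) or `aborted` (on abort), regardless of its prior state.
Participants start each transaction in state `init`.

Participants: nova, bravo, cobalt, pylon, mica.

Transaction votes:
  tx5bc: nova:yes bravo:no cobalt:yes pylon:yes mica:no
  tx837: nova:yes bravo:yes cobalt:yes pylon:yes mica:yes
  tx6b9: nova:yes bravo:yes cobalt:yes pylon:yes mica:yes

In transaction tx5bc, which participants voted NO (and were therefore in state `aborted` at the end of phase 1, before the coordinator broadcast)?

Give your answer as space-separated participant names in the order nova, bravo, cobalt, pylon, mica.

Txn tx5bc phase 1: nova yes -> prepared; bravo no -> aborted; cobalt yes -> prepared; pylon yes -> prepared; mica no -> aborted

Answer: bravo mica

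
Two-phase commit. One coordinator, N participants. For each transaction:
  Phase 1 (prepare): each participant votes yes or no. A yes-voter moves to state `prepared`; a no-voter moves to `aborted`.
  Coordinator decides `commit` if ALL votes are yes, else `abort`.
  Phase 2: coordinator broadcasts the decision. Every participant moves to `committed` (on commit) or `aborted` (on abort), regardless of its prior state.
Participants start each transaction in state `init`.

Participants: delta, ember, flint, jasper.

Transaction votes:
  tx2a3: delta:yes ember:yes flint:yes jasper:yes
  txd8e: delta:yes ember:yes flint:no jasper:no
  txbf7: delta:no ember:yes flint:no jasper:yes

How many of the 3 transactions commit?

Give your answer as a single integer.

tx2a3: all yes -> commit (commits=1)
txd8e: no from flint, jasper -> abort (commits=1)
txbf7: no from delta, flint -> abort (commits=1)

Answer: 1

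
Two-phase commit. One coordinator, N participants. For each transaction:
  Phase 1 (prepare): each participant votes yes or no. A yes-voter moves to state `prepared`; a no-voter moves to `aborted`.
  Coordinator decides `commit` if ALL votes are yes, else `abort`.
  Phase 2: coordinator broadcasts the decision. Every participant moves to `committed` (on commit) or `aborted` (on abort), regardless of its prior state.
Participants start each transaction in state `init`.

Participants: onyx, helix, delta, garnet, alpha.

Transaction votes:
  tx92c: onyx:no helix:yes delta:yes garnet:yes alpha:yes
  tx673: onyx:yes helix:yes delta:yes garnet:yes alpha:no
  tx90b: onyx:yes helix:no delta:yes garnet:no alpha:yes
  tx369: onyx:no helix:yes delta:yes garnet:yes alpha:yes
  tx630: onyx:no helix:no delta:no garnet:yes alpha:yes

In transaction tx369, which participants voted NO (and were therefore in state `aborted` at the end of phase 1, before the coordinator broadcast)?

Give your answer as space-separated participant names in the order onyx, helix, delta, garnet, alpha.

Txn tx369 phase 1: onyx no -> aborted; helix yes -> prepared; delta yes -> prepared; garnet yes -> prepared; alpha yes -> prepared

Answer: onyx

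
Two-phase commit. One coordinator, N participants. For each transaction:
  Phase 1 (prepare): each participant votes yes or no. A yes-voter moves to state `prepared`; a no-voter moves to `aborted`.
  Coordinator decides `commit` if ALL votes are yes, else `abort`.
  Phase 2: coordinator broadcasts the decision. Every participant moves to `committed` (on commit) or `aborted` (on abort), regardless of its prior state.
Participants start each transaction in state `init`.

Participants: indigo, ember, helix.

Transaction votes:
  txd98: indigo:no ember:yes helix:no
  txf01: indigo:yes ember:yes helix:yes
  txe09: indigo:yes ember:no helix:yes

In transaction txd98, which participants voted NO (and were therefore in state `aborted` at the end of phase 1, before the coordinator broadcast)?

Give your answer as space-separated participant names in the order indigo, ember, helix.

Txn txd98 phase 1: indigo no -> aborted; ember yes -> prepared; helix no -> aborted

Answer: indigo helix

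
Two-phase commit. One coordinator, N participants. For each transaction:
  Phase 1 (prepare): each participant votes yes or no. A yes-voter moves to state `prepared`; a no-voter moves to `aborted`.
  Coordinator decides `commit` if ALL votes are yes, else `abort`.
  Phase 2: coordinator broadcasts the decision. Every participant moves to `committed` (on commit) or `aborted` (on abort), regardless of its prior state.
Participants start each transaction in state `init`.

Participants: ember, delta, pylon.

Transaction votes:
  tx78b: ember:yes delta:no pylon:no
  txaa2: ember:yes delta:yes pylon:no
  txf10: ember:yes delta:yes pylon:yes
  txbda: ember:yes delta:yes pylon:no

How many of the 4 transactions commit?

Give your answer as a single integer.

Answer: 1

Derivation:
tx78b: no from delta, pylon -> abort (commits=0)
txaa2: no from pylon -> abort (commits=0)
txf10: all yes -> commit (commits=1)
txbda: no from pylon -> abort (commits=1)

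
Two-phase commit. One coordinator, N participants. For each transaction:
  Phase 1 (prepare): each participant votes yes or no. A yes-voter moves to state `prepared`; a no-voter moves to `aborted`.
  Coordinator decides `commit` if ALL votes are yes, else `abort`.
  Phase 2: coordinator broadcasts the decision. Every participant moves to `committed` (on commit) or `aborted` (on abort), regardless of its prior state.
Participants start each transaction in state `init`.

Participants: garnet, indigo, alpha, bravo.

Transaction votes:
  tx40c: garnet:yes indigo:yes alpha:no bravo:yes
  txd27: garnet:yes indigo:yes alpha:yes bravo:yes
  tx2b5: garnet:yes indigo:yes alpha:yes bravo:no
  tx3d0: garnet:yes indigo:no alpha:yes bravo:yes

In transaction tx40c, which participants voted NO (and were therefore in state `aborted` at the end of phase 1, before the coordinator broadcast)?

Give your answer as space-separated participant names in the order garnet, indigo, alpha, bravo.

Txn tx40c phase 1: garnet yes -> prepared; indigo yes -> prepared; alpha no -> aborted; bravo yes -> prepared

Answer: alpha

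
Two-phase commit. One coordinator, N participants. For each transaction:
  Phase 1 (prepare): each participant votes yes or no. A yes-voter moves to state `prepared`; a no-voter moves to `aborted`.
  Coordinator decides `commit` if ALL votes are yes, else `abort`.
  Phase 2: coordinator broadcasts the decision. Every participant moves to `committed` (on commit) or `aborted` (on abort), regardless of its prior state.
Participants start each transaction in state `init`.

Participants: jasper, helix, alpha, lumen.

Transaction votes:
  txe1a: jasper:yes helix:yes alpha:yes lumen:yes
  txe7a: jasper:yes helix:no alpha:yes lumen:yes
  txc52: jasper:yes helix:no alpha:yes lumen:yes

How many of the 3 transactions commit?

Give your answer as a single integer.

txe1a: all yes -> commit (commits=1)
txe7a: no from helix -> abort (commits=1)
txc52: no from helix -> abort (commits=1)

Answer: 1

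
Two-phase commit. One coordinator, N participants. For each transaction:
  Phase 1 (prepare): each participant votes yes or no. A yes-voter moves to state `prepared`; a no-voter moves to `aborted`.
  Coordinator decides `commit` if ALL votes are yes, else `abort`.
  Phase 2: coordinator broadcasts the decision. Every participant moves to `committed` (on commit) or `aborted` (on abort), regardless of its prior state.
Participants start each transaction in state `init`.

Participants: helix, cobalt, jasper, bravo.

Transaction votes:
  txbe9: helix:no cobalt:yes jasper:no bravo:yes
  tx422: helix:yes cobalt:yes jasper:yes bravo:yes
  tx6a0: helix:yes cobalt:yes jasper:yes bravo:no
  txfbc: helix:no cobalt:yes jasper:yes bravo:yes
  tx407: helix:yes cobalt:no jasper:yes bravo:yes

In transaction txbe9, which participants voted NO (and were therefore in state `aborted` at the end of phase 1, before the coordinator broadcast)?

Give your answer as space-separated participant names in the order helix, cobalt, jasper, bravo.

Answer: helix jasper

Derivation:
Txn txbe9 phase 1: helix no -> aborted; cobalt yes -> prepared; jasper no -> aborted; bravo yes -> prepared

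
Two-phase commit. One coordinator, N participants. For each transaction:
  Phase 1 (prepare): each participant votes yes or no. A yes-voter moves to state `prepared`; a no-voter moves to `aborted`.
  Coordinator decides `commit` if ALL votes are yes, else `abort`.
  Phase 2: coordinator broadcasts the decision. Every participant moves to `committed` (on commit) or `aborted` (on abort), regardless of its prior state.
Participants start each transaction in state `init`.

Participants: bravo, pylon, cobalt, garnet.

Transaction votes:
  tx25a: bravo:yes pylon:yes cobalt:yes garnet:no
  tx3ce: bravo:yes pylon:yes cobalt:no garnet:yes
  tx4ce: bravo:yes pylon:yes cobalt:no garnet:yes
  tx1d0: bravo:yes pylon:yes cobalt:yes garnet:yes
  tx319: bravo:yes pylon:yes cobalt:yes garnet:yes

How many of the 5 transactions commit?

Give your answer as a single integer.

tx25a: no from garnet -> abort (commits=0)
tx3ce: no from cobalt -> abort (commits=0)
tx4ce: no from cobalt -> abort (commits=0)
tx1d0: all yes -> commit (commits=1)
tx319: all yes -> commit (commits=2)

Answer: 2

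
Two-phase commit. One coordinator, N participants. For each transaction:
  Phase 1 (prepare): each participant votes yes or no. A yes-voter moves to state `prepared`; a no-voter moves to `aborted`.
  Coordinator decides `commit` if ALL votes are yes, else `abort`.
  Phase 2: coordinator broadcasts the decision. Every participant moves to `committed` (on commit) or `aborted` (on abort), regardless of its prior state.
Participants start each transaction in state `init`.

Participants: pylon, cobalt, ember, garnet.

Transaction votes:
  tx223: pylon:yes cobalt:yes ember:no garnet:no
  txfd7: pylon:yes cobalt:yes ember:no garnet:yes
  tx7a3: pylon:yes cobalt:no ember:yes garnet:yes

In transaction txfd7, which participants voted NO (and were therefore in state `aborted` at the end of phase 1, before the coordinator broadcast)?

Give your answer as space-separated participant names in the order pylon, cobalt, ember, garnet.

Txn txfd7 phase 1: pylon yes -> prepared; cobalt yes -> prepared; ember no -> aborted; garnet yes -> prepared

Answer: ember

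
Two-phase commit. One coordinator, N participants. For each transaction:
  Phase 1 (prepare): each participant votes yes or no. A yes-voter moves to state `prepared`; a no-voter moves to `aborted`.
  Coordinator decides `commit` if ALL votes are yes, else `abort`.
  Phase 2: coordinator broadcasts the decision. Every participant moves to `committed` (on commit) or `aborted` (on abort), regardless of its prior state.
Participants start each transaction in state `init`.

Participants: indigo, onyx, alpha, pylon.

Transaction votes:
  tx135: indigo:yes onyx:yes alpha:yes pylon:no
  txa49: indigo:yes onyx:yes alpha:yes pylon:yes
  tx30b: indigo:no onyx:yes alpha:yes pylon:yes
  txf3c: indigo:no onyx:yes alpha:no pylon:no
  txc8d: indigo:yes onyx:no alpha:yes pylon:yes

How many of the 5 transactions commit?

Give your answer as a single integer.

Answer: 1

Derivation:
tx135: no from pylon -> abort (commits=0)
txa49: all yes -> commit (commits=1)
tx30b: no from indigo -> abort (commits=1)
txf3c: no from indigo, alpha, pylon -> abort (commits=1)
txc8d: no from onyx -> abort (commits=1)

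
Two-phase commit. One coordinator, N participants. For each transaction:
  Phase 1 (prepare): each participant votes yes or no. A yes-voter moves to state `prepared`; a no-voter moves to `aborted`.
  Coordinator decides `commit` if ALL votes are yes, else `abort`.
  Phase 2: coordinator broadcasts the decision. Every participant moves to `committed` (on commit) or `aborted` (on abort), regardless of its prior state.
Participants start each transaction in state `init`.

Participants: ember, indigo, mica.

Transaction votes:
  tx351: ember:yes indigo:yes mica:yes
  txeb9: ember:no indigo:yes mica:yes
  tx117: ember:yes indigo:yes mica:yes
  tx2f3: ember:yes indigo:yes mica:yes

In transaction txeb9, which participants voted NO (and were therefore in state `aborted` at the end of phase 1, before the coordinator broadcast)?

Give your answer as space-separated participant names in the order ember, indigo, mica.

Txn txeb9 phase 1: ember no -> aborted; indigo yes -> prepared; mica yes -> prepared

Answer: ember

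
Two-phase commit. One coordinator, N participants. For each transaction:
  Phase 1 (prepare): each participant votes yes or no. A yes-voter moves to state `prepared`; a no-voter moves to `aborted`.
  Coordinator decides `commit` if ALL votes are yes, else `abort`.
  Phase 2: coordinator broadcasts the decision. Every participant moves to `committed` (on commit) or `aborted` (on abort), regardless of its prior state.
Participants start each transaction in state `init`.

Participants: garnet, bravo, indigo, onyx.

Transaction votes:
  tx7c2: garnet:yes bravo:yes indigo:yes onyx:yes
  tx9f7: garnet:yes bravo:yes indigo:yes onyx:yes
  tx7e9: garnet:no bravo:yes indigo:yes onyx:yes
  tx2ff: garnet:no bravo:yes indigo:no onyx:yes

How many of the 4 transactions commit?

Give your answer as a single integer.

Answer: 2

Derivation:
tx7c2: all yes -> commit (commits=1)
tx9f7: all yes -> commit (commits=2)
tx7e9: no from garnet -> abort (commits=2)
tx2ff: no from garnet, indigo -> abort (commits=2)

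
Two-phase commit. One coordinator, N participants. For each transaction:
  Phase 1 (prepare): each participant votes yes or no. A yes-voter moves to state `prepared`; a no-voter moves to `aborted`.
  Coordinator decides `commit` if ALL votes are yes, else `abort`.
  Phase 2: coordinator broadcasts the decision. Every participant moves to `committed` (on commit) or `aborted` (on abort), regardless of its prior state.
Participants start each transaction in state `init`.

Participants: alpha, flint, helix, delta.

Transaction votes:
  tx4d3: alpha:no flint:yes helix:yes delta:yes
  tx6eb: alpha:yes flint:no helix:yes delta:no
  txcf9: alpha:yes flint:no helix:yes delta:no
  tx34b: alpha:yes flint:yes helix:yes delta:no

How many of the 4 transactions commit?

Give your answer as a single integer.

tx4d3: no from alpha -> abort (commits=0)
tx6eb: no from flint, delta -> abort (commits=0)
txcf9: no from flint, delta -> abort (commits=0)
tx34b: no from delta -> abort (commits=0)

Answer: 0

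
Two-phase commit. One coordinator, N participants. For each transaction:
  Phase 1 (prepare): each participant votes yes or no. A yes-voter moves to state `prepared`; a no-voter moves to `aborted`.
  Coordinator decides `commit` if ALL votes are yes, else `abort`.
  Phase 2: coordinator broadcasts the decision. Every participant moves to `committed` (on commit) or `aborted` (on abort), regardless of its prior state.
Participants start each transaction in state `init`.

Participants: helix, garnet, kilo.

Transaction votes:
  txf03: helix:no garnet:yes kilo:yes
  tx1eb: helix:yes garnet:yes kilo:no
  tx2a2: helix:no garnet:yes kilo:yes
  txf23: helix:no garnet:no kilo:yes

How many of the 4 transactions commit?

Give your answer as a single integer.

Answer: 0

Derivation:
txf03: no from helix -> abort (commits=0)
tx1eb: no from kilo -> abort (commits=0)
tx2a2: no from helix -> abort (commits=0)
txf23: no from helix, garnet -> abort (commits=0)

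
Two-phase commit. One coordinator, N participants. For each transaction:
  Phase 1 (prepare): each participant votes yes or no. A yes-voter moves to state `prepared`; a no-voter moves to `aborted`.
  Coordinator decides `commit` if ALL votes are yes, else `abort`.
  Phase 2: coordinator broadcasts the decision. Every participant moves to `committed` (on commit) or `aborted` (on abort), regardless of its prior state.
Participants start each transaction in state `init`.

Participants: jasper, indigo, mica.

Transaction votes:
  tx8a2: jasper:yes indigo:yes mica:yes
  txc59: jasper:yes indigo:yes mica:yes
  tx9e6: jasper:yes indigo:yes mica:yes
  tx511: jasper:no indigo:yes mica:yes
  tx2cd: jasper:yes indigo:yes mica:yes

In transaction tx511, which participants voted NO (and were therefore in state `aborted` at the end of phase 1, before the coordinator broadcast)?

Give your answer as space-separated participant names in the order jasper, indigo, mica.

Txn tx511 phase 1: jasper no -> aborted; indigo yes -> prepared; mica yes -> prepared

Answer: jasper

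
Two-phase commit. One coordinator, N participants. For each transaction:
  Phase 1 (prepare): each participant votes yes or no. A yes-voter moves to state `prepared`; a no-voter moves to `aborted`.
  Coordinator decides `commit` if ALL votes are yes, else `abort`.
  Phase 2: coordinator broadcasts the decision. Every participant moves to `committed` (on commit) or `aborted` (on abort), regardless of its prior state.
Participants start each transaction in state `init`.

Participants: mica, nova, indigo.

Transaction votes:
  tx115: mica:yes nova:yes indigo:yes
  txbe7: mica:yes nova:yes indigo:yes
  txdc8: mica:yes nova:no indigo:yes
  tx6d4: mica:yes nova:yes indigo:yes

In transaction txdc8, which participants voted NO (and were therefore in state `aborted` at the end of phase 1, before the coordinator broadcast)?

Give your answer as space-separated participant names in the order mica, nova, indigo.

Txn txdc8 phase 1: mica yes -> prepared; nova no -> aborted; indigo yes -> prepared

Answer: nova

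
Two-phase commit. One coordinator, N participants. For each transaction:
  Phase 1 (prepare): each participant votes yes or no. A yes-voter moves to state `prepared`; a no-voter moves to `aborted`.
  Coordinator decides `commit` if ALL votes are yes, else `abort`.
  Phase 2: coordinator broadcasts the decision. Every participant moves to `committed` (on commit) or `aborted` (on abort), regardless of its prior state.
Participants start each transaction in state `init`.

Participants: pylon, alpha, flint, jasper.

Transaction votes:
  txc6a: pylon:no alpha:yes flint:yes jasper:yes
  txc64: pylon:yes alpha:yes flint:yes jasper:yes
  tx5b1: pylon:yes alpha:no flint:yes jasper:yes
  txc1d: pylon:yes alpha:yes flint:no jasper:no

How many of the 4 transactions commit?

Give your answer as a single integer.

Answer: 1

Derivation:
txc6a: no from pylon -> abort (commits=0)
txc64: all yes -> commit (commits=1)
tx5b1: no from alpha -> abort (commits=1)
txc1d: no from flint, jasper -> abort (commits=1)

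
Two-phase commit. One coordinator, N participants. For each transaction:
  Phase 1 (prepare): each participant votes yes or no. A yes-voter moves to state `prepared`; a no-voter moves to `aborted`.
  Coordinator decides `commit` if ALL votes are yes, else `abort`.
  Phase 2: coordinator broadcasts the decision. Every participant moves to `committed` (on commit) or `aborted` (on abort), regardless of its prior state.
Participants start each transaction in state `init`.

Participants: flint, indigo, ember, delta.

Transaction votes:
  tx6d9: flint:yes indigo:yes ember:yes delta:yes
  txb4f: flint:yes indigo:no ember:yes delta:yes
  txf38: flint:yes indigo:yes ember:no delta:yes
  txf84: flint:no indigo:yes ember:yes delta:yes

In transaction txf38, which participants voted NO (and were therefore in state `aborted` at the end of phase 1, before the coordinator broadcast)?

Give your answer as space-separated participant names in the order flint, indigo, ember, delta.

Txn txf38 phase 1: flint yes -> prepared; indigo yes -> prepared; ember no -> aborted; delta yes -> prepared

Answer: ember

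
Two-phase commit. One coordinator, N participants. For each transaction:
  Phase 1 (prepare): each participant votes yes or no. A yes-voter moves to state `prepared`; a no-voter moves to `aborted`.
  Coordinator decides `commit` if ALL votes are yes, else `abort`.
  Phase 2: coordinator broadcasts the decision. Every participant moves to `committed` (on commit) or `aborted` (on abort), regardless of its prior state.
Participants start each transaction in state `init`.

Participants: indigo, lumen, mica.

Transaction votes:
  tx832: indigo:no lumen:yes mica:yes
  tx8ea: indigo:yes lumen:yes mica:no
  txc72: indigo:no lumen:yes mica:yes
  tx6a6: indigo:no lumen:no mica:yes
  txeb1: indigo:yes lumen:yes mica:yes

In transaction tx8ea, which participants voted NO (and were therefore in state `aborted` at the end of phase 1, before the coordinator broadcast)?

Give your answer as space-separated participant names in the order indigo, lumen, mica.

Answer: mica

Derivation:
Txn tx8ea phase 1: indigo yes -> prepared; lumen yes -> prepared; mica no -> aborted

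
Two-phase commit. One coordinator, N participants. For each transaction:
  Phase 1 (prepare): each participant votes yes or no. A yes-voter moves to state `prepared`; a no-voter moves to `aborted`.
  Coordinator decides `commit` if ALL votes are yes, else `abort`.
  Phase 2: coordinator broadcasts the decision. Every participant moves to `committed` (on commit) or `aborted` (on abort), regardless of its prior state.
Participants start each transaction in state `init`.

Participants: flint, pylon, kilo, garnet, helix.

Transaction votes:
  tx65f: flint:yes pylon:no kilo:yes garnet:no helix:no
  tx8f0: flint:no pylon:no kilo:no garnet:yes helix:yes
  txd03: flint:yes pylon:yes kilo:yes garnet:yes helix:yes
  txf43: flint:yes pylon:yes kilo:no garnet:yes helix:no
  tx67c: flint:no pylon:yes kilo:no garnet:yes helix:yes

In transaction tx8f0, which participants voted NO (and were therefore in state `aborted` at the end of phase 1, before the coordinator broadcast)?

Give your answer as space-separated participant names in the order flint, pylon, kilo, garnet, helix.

Answer: flint pylon kilo

Derivation:
Txn tx8f0 phase 1: flint no -> aborted; pylon no -> aborted; kilo no -> aborted; garnet yes -> prepared; helix yes -> prepared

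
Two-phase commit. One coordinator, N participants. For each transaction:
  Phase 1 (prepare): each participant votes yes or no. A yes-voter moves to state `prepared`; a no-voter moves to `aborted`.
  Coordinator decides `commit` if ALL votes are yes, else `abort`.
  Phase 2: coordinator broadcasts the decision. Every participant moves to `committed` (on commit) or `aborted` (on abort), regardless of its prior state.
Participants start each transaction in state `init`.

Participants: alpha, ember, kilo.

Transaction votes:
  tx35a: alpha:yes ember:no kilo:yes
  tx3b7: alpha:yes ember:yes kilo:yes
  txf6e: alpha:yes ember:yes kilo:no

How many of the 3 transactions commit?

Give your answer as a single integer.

tx35a: no from ember -> abort (commits=0)
tx3b7: all yes -> commit (commits=1)
txf6e: no from kilo -> abort (commits=1)

Answer: 1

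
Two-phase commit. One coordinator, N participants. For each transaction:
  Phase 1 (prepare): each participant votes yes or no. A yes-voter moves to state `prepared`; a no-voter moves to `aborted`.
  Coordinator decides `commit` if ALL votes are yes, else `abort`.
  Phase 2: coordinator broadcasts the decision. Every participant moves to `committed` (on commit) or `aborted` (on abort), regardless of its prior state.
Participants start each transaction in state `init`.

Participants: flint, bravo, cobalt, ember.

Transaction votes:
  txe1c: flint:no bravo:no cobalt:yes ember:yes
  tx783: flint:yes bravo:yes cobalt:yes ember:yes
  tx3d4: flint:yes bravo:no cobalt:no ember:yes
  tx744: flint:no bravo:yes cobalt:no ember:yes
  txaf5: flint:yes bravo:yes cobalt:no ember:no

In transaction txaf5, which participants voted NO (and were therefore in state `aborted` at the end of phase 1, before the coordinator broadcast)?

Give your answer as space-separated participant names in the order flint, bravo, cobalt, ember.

Txn txaf5 phase 1: flint yes -> prepared; bravo yes -> prepared; cobalt no -> aborted; ember no -> aborted

Answer: cobalt ember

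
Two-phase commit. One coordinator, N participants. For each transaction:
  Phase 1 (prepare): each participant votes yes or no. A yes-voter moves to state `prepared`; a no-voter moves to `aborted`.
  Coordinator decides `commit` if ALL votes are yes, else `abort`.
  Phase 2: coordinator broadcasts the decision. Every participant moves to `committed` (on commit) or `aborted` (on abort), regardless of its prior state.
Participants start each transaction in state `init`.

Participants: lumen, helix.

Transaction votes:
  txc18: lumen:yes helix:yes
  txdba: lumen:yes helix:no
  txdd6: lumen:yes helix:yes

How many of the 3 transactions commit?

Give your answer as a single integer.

Answer: 2

Derivation:
txc18: all yes -> commit (commits=1)
txdba: no from helix -> abort (commits=1)
txdd6: all yes -> commit (commits=2)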